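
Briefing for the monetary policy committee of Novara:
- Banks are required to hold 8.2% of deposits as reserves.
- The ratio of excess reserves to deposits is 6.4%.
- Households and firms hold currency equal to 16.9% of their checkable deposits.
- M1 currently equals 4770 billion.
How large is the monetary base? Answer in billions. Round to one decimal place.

The money multiplier is m = (1 + c) / (rr + e + c) = (1 + 0.169) / (0.082 + 0.064 + 0.169) ≈ 3.711111.
MB = M / m = 4770 / 3.711111 ≈ 1285.3294 billion.

1285.3 billion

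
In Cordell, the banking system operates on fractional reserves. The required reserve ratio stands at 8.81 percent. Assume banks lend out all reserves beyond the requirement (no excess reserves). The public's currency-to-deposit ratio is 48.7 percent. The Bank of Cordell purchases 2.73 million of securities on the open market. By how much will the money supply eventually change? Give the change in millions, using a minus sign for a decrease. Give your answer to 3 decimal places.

The money multiplier is m = (1 + c) / (rr + c) = (1 + 0.487) / (0.0881 + 0.487) ≈ 2.58564.
The purchase adds 2.73 million of base, so ΔM = m × ΔMB = 2.58564 × (+2.73) ≈ 7.0588 million.

7.059 million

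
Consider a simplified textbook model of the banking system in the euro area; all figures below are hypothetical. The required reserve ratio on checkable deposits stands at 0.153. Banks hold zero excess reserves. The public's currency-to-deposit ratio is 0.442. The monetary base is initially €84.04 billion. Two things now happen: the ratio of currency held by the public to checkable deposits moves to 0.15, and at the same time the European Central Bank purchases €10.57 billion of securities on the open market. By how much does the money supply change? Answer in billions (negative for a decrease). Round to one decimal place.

€155.4 billion

Before: m₁ = (1 + 0.442) / (0.153 + 0.442) ≈ 2.4235, MB₁ = 84.04, so M₁ = 2.4235 × 84.04 ≈ 203.6709 billion.
After: m₂ = (1 + 0.15) / (0.153 + 0.15) ≈ 3.7954, MB₂ = 84.04 + 10.57 = 94.61, so M₂ = 3.7954 × 94.61 ≈ 359.0828 billion.
ΔM = M₂ − M₁ = 359.0828 − 203.6709 = 155.4119 billion.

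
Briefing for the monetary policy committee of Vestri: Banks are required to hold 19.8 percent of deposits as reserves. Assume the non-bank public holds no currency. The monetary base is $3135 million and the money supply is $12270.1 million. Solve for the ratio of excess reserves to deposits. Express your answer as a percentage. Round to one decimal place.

5.7%

Using m = M/MB = 12270.1/3135 ≈ 3.913907. Since m = (1 + c)/(c + rr + e), the denominator satisfies c + rr + e = (1 + c)/m = (1 + 0) / 3.913907 ≈ 0.255499.
With c = 0 and rr = 0.198, the ratio of excess reserves to deposits is 0.255499 − 0 − 0.198 = 0.057499.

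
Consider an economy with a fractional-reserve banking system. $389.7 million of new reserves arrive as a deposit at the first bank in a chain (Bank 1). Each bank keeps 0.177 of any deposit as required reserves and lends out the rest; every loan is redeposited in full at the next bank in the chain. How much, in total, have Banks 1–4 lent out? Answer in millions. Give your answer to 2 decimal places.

Bank i lends (1 − rr)^i of the original deposit: Bank 1 lends 389.7·0.8230 = 320.7231, Bank 2 lends 389.7·0.8230² ≈ 263.9551, and so on.
Summing a geometric series: total = 389.7·[0.8230·(1 − 0.8230^4) / (1 − 0.8230)] ≈ 980.6977 million.

$980.70 million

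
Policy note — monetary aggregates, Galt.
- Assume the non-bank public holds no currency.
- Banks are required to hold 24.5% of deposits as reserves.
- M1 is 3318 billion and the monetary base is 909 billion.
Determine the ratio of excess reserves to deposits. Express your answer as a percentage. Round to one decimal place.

Using m = M/MB = 3318/909 ≈ 3.650165. Since m = (1 + c)/(c + rr + e), the denominator satisfies c + rr + e = (1 + c)/m = (1 + 0) / 3.650165 ≈ 0.273960.
With c = 0 and rr = 0.245, the ratio of excess reserves to deposits is 0.273960 − 0 − 0.245 = 0.02896.

2.9%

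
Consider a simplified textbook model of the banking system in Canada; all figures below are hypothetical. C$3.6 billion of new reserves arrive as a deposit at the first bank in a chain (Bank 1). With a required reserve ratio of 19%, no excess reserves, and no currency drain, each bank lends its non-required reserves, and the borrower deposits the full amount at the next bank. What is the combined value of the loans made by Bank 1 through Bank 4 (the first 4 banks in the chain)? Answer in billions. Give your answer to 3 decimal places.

Bank i lends (1 − rr)^i of the original deposit: Bank 1 lends 3.6·0.8100 = 2.9160, Bank 2 lends 3.6·0.8100² ≈ 2.3620, and so on.
Summing a geometric series: total = 3.6·[0.8100·(1 − 0.8100^4) / (1 − 0.8100)] ≈ 8.7408 billion.

C$8.741 billion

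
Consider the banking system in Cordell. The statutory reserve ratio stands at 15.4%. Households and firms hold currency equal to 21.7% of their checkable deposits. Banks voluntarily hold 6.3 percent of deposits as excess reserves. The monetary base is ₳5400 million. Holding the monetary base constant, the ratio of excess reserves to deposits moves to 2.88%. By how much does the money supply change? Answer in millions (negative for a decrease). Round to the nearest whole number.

₳1295 million

Initially m₁ = (1 + 0.217) / (0.154 + 0.063 + 0.217) ≈ 2.80415, so M₁ = 2.80415 × 5400 = 15142.41 million.
After the change m₂ = (1 + 0.217) / (0.154 + 0.0288 + 0.217) ≈ 3.04402, so M₂ = 3.04402 × 5400 = 16437.708 million.
ΔM = M₂ − M₁ = 16437.708 − 15142.41 = 1295.298 million.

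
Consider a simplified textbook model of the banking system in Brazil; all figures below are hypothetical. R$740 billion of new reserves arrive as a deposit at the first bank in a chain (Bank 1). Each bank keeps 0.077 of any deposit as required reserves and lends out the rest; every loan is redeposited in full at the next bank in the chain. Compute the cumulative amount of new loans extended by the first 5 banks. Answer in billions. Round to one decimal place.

Bank i lends (1 − rr)^i of the original deposit: Bank 1 lends 740·0.9230 = 683.0200, Bank 2 lends 740·0.9230² ≈ 630.4275, and so on.
Summing a geometric series: total = 740·[0.9230·(1 − 0.9230^5) / (1 − 0.9230)] ≈ 2928.1358 billion.

R$2928.1 billion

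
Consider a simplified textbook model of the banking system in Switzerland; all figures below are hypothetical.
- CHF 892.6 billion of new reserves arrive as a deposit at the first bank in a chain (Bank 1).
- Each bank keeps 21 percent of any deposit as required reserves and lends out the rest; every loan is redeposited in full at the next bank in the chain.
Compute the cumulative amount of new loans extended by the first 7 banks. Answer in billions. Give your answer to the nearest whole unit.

Bank i lends (1 − rr)^i of the original deposit: Bank 1 lends 892.6·0.7900 = 705.1540, Bank 2 lends 892.6·0.7900² ≈ 557.0717, and so on.
Summing a geometric series: total = 892.6·[0.7900·(1 − 0.7900^7) / (1 − 0.7900)] ≈ 2713.0327 billion.

CHF 2713 billion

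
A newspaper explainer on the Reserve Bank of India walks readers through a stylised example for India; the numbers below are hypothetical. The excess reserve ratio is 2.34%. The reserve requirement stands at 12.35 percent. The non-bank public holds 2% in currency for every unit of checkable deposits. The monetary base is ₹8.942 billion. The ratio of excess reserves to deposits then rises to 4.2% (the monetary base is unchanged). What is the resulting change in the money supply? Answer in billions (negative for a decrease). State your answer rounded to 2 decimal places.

-5.48 billion

Initially m₁ = (1 + 0.02) / (0.1235 + 0.0234 + 0.02) ≈ 6.1114, so M₁ = 6.1114 × 8.942 ≈ 54.6481 billion.
After the change m₂ = (1 + 0.02) / (0.1235 + 0.042 + 0.02) ≈ 5.4987, so M₂ = 5.4987 × 8.942 ≈ 49.1694 billion.
ΔM = M₂ − M₁ = 49.1694 − 54.6481 = -5.4787 billion.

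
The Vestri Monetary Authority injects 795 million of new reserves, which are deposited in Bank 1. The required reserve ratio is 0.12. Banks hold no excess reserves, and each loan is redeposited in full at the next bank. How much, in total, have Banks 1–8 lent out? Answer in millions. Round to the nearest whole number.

3733 million

Bank i lends (1 − rr)^i of the original deposit: Bank 1 lends 795·0.8800 = 699.6000, Bank 2 lends 795·0.8800² = 615.6480, and so on.
Summing a geometric series: total = 795·[0.8800·(1 − 0.8800^8) / (1 − 0.8800)] ≈ 3733.3307 million.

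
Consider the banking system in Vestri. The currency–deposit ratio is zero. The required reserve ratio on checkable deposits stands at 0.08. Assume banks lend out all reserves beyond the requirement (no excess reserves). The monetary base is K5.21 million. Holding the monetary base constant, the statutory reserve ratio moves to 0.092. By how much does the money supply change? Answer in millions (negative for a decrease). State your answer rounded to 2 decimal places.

Initially m₁ = 1 / (0.08) = 12.5, so M₁ = 12.5 × 5.21 = 65.125 million.
After the change m₂ = 1 / (0.092) ≈ 10.8696, so M₂ = 10.8696 × 5.21 ≈ 56.6306 million.
ΔM = M₂ − M₁ = 56.6306 − 65.125 = -8.4944 million.

-8.49 million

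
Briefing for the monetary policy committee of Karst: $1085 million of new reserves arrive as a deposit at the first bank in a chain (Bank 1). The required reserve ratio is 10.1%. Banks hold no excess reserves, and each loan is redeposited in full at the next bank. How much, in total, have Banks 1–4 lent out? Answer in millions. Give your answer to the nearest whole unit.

Bank i lends (1 − rr)^i of the original deposit: Bank 1 lends 1085·0.8990 = 975.4150, Bank 2 lends 1085·0.8990² ≈ 876.8981, and so on.
Summing a geometric series: total = 1085·[0.8990·(1 − 0.8990^4) / (1 − 0.8990)] ≈ 3349.3544 million.

$3349 million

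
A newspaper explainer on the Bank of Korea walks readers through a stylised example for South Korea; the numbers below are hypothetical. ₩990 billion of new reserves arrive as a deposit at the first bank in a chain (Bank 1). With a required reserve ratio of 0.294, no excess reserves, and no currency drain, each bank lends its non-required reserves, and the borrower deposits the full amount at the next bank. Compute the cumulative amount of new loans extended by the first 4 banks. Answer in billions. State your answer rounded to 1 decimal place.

Bank i lends (1 − rr)^i of the original deposit: Bank 1 lends 990·0.7060 = 698.9400, Bank 2 lends 990·0.7060² ≈ 493.4516, and so on.
Summing a geometric series: total = 990·[0.7060·(1 − 0.7060^4) / (1 − 0.7060)] ≈ 1786.7226 billion.

₩1786.7 billion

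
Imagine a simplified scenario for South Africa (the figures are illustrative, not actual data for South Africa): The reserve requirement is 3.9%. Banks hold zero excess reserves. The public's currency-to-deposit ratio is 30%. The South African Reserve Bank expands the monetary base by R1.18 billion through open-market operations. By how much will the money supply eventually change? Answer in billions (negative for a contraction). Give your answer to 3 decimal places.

The money multiplier is m = (1 + c) / (rr + c) = (1 + 0.3) / (0.039 + 0.3) ≈ 3.83481.
The purchase adds 1.18 billion of base, so ΔM = m × ΔMB = 3.83481 × (+1.18) ≈ 4.5251 billion.

R4.525 billion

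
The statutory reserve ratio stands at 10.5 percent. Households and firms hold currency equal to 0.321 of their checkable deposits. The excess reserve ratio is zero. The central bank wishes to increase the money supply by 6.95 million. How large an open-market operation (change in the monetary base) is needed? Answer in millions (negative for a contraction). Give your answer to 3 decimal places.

The money multiplier is m = (1 + c) / (rr + c) = (1 + 0.321) / (0.105 + 0.321) ≈ 3.10094.
ΔMB = ΔM / m = (+6.95) / 3.10094 ≈ 2.2413 million.

2.241 million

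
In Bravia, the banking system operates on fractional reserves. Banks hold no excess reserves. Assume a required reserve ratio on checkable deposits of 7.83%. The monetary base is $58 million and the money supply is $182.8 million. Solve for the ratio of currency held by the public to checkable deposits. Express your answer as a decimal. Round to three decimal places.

Using m = M/MB = 182.8/58 ≈ 3.151724. From m = (1 + c)/(c + rr + e), rearranging gives 1 + c = m·(c + rr + e), so c·(1 − m) = m·(rr + e) − 1.
Hence c = [m·(rr + e) − 1]/(1 − m) = [3.151724 × (0.0783 + 0) − 1] / (1 − 3.151724) ≈ 0.350054.

0.350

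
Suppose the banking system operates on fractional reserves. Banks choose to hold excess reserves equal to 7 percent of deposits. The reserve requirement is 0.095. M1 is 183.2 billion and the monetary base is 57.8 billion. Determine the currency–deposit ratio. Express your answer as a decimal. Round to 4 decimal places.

0.2199

Using m = M/MB = 183.2/57.8 ≈ 3.169550. From m = (1 + c)/(c + rr + e), rearranging gives 1 + c = m·(c + rr + e), so c·(1 − m) = m·(rr + e) − 1.
Hence c = [m·(rr + e) − 1]/(1 − m) = [3.169550 × (0.095 + 0.07) − 1] / (1 − 3.169550) ≈ 0.219872.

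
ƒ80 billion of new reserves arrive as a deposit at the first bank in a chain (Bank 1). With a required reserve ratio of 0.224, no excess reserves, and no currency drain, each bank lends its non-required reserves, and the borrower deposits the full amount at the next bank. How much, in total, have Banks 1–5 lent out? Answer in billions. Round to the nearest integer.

ƒ199 billion

Bank i lends (1 − rr)^i of the original deposit: Bank 1 lends 80·0.7760 = 62.0800, Bank 2 lends 80·0.7760² ≈ 48.1741, and so on.
Summing a geometric series: total = 80·[0.7760·(1 − 0.7760^5) / (1 − 0.7760)] ≈ 199.1576 billion.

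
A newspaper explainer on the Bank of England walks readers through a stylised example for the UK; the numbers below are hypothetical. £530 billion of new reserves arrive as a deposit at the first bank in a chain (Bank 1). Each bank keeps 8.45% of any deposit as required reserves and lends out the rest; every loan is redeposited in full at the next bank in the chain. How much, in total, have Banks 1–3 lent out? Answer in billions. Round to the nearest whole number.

Bank i lends (1 − rr)^i of the original deposit: Bank 1 lends 530·0.9155 = 485.2150, Bank 2 lends 530·0.9155² ≈ 444.2143, and so on.
Summing a geometric series: total = 530·[0.9155·(1 − 0.9155^3) / (1 − 0.9155)] ≈ 1336.1076 billion.

£1336 billion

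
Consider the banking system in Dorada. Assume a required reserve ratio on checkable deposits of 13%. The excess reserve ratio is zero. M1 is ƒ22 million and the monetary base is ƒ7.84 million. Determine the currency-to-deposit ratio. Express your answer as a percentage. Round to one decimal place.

Using m = M/MB = 22/7.84 ≈ 2.806122. From m = (1 + c)/(c + rr + e), rearranging gives 1 + c = m·(c + rr + e), so c·(1 − m) = m·(rr + e) − 1.
Hence c = [m·(rr + e) − 1]/(1 − m) = [2.806122 × (0.13 + 0) − 1] / (1 − 2.806122) ≈ 0.351695.

35.2%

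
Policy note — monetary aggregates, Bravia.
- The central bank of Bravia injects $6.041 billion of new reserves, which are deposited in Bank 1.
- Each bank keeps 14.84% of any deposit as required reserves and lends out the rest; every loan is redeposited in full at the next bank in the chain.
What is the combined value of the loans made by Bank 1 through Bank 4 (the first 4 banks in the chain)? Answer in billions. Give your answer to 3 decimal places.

$16.434 billion

Bank i lends (1 − rr)^i of the original deposit: Bank 1 lends 6.041·0.8516 ≈ 5.1445, Bank 2 lends 6.041·0.8516² ≈ 4.3811, and so on.
Summing a geometric series: total = 6.041·[0.8516·(1 − 0.8516^4) / (1 − 0.8516)] ≈ 16.4338 billion.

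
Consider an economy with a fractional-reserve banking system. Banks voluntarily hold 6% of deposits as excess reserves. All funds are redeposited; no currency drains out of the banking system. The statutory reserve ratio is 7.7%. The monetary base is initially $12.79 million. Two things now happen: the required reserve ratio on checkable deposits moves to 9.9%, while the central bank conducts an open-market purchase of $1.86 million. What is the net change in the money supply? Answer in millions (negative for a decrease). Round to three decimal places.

-1.219 million

Before: m₁ = 1 / (0.077 + 0.06) ≈ 7.299270, MB₁ = 12.79, so M₁ = 7.299270 × 12.79 ≈ 93.3577 million.
After: m₂ = 1 / (0.099 + 0.06) ≈ 6.289308, MB₂ = 12.79 + 1.86 = 14.65, so M₂ = 6.289308 × 14.65 ≈ 92.1384 million.
ΔM = M₂ − M₁ = 92.1384 − 93.3577 = -1.2193 million.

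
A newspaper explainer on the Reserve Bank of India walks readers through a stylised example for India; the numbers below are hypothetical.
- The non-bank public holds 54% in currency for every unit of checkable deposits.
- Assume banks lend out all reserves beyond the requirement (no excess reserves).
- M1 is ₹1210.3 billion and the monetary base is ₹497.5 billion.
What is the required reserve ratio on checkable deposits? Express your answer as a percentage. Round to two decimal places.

Using m = M/MB = 1210.3/497.5 ≈ 2.432764. Since m = (1 + c)/(c + rr + e), the denominator satisfies c + rr + e = (1 + c)/m = (1 + 0.54) / 2.432764 ≈ 0.633025.
With c = 0.54 and e = 0, the required reserve ratio on checkable deposits is 0.633025 − 0.54 − 0 = 0.093025.

9.30%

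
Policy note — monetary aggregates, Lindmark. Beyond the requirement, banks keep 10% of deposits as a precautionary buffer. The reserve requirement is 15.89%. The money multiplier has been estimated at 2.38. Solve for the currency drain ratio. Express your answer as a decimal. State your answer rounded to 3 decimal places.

0.278

Using m = 2.38. From m = (1 + c)/(c + rr + e), rearranging gives 1 + c = m·(c + rr + e), so c·(1 − m) = m·(rr + e) − 1.
Hence c = [m·(rr + e) − 1]/(1 − m) = [2.38 × (0.1589 + 0.1) − 1] / (1 − 2.38) ≈ 0.278129.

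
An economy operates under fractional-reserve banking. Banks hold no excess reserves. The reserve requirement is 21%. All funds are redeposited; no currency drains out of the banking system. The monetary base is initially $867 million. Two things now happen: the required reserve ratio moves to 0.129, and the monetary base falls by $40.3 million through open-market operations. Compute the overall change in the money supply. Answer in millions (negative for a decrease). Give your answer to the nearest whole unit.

Before: m₁ = 1 / (0.21) ≈ 4.7619, MB₁ = 867, so M₁ = 4.7619 × 867 = 4128.5673 million.
After: m₂ = 1 / (0.129) ≈ 7.7519, MB₂ = 867 − 40.3 = 826.7, so M₂ = 7.7519 × 826.7 ≈ 6408.4957 million.
ΔM = M₂ − M₁ = 6408.4957 − 4128.5673 = 2279.9284 million.

$2280 million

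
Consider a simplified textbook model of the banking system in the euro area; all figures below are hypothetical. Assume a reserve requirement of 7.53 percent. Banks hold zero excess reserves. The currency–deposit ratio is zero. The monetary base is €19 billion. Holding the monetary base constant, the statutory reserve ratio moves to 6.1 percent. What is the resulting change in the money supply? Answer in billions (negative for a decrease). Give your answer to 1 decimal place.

Initially m₁ = 1 / (0.0753) ≈ 13.2802, so M₁ = 13.2802 × 19 = 252.3238 billion.
After the change m₂ = 1 / (0.061) ≈ 16.3934, so M₂ = 16.3934 × 19 = 311.4746 billion.
ΔM = M₂ − M₁ = 311.4746 − 252.3238 = 59.1508 billion.

€59.2 billion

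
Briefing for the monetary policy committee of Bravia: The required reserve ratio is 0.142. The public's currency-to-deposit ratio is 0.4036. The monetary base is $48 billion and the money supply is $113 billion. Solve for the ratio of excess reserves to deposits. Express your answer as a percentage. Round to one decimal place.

Using m = M/MB = 113/48 ≈ 2.354167. Since m = (1 + c)/(c + rr + e), the denominator satisfies c + rr + e = (1 + c)/m = (1 + 0.4036) / 2.354167 ≈ 0.596219.
With c = 0.4036 and rr = 0.142, the ratio of excess reserves to deposits is 0.596219 − 0.4036 − 0.142 = 0.050619.

5.1%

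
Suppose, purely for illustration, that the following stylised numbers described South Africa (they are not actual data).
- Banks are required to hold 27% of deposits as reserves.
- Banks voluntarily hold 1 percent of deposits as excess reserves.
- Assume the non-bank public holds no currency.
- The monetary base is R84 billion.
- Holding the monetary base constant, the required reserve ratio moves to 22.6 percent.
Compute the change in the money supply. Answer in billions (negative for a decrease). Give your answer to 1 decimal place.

R55.9 billion

Initially m₁ = 1 / (0.27 + 0.01) ≈ 3.5714, so M₁ = 3.5714 × 84 = 299.9976 billion.
After the change m₂ = 1 / (0.226 + 0.01) ≈ 4.2373, so M₂ = 4.2373 × 84 = 355.9332 billion.
ΔM = M₂ − M₁ = 355.9332 − 299.9976 = 55.9356 billion.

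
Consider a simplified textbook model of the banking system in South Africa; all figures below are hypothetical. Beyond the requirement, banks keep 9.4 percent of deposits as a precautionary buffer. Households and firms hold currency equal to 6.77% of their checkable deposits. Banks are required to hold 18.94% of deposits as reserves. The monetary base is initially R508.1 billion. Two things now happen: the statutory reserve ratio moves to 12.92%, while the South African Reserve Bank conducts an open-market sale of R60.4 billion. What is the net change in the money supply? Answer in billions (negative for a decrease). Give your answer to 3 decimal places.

R98.069 billion

Before: m₁ = (1 + 0.0677) / (0.1894 + 0.094 + 0.0677) ≈ 3.0410140, MB₁ = 508.1, so M₁ = 3.0410140 × 508.1 ≈ 1545.1392 billion.
After: m₂ = (1 + 0.0677) / (0.1292 + 0.094 + 0.0677) ≈ 3.6703334, MB₂ = 508.1 − 60.4 = 447.7, so M₂ = 3.6703334 × 447.7 ≈ 1643.2083 billion.
ΔM = M₂ − M₁ = 1643.2083 − 1545.1392 = 98.0691 billion.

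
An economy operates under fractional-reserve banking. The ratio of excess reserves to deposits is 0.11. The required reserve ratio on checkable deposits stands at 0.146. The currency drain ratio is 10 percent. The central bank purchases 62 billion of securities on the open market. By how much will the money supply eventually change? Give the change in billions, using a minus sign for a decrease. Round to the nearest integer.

192 billion

The money multiplier is m = (1 + c) / (rr + e + c) = (1 + 0.1) / (0.146 + 0.11 + 0.1) ≈ 3.0899.
The purchase adds 62 billion of base, so ΔM = m × ΔMB = 3.0899 × (+62) = 191.5738 billion.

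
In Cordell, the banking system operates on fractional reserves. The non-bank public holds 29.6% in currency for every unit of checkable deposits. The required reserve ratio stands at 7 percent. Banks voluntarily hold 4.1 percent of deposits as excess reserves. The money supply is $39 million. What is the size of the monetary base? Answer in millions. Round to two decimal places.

The money multiplier is m = (1 + c) / (rr + e + c) = (1 + 0.296) / (0.07 + 0.041 + 0.296) ≈ 3.18428.
MB = M / m = 39 / 3.18428 ≈ 12.2477 million.

$12.25 million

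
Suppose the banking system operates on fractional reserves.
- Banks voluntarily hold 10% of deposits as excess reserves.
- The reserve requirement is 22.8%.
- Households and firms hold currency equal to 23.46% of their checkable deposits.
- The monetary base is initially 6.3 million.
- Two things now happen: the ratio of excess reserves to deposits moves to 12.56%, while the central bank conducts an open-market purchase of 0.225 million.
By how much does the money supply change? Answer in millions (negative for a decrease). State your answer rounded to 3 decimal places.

-0.129 million

Before: m₁ = (1 + 0.2346) / (0.228 + 0.1 + 0.2346) ≈ 2.19445, MB₁ = 6.3, so M₁ = 2.19445 × 6.3 ≈ 13.825 million.
After: m₂ = (1 + 0.2346) / (0.228 + 0.1256 + 0.2346) ≈ 2.09895, MB₂ = 6.3 + 0.225 = 6.525, so M₂ = 2.09895 × 6.525 ≈ 13.6956 million.
ΔM = M₂ − M₁ = 13.6956 − 13.825 = -0.1294 million.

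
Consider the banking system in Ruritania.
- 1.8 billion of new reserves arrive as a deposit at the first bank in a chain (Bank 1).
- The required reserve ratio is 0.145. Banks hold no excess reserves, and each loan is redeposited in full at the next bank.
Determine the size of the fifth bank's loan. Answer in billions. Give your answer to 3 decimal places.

Each bank lends a fraction (1 − rr) = 0.8550 of the deposit it receives, so Bank 5 receives 1.8·0.8550^4 and lends 1.8·0.8550^5 ≈ 0.8224 billion.

0.822 billion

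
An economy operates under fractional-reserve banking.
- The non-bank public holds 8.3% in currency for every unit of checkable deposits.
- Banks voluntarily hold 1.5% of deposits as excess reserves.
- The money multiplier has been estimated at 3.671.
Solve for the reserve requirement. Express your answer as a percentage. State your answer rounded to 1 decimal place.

19.7%

Using m = 3.671. Since m = (1 + c)/(c + rr + e), the denominator satisfies c + rr + e = (1 + c)/m = (1 + 0.083) / 3.671 ≈ 0.295015.
With c = 0.083 and e = 0.015, the reserve requirement is 0.295015 − 0.083 − 0.015 = 0.197015.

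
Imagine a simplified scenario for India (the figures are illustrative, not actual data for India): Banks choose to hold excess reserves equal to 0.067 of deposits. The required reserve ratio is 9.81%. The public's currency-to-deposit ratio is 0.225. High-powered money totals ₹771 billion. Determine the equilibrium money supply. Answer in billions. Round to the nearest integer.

The money multiplier is m = (1 + c) / (rr + e + c) = (1 + 0.225) / (0.0981 + 0.067 + 0.225) ≈ 3.1402.
So M = m × MB = 3.1402 × 771 = 2421.0942 billion.

₹2421 billion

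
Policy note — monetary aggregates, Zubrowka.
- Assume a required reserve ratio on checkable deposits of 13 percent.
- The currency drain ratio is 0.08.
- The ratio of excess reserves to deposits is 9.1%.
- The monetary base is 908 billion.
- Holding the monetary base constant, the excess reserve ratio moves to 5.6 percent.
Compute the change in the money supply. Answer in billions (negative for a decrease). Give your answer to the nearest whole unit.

Initially m₁ = (1 + 0.08) / (0.13 + 0.091 + 0.08) ≈ 3.5880, so M₁ = 3.5880 × 908 = 3257.904 billion.
After the change m₂ = (1 + 0.08) / (0.13 + 0.056 + 0.08) ≈ 4.0602, so M₂ = 4.0602 × 908 = 3686.6616 billion.
ΔM = M₂ − M₁ = 3686.6616 − 3257.904 = 428.7576 billion.

429 billion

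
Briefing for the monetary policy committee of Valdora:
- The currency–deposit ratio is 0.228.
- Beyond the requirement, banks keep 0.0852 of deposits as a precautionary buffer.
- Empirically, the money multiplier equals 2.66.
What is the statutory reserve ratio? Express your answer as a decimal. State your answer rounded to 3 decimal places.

Using m = 2.66. Since m = (1 + c)/(c + rr + e), the denominator satisfies c + rr + e = (1 + c)/m = (1 + 0.228) / 2.66 ≈ 0.461654.
With c = 0.228 and e = 0.0852, the statutory reserve ratio is 0.461654 − 0.228 − 0.0852 = 0.148454.

0.148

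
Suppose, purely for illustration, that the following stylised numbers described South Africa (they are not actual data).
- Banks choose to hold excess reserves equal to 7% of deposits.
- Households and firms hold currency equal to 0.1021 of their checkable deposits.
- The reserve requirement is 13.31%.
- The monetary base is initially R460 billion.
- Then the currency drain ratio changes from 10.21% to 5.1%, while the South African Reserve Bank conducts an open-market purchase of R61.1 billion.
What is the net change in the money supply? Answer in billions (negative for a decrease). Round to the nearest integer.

R494 billion

Before: m₁ = (1 + 0.1021) / (0.1331 + 0.07 + 0.1021) ≈ 3.6111, MB₁ = 460, so M₁ = 3.6111 × 460 = 1661.106 billion.
After: m₂ = (1 + 0.051) / (0.1331 + 0.07 + 0.051) ≈ 4.1362, MB₂ = 460 + 61.1 = 521.1, so M₂ = 4.1362 × 521.1 ≈ 2155.3738 billion.
ΔM = M₂ − M₁ = 2155.3738 − 1661.106 = 494.2678 billion.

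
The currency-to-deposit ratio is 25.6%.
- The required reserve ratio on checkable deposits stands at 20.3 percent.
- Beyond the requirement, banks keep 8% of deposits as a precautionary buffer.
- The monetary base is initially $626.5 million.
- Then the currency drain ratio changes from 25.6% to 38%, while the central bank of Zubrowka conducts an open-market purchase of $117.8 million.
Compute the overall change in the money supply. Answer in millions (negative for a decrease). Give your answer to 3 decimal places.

Before: m₁ = (1 + 0.256) / (0.203 + 0.08 + 0.256) ≈ 2.3302412, MB₁ = 626.5, so M₁ = 2.3302412 × 626.5 ≈ 1459.8961 million.
After: m₂ = (1 + 0.38) / (0.203 + 0.08 + 0.38) ≈ 2.0814480, MB₂ = 626.5 + 117.8 = 744.3, so M₂ = 2.0814480 × 744.3 ≈ 1549.2217 million.
ΔM = M₂ − M₁ = 1549.2217 − 1459.8961 = 89.3256 million.

$89.326 million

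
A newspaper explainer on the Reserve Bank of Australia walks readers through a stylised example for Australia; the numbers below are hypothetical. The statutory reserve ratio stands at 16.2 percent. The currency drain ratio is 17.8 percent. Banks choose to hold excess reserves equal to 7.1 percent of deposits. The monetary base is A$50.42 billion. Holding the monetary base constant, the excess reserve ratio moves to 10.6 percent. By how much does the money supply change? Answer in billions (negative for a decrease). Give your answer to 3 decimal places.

Initially m₁ = (1 + 0.178) / (0.162 + 0.071 + 0.178) ≈ 2.866180, so M₁ = 2.866180 × 50.42 ≈ 144.5128 billion.
After the change m₂ = (1 + 0.178) / (0.162 + 0.106 + 0.178) ≈ 2.641256, so M₂ = 2.641256 × 50.42 ≈ 133.1721 billion.
ΔM = M₂ − M₁ = 133.1721 − 144.5128 = -11.3407 billion.

-11.341 billion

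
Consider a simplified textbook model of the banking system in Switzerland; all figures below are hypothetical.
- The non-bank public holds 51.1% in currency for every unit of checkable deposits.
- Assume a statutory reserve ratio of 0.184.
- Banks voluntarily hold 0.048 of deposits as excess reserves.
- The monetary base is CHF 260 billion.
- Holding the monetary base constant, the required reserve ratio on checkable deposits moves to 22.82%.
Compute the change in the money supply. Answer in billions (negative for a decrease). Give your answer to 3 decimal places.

-29.688 billion

Initially m₁ = (1 + 0.511) / (0.184 + 0.048 + 0.511) ≈ 2.0336474, so M₁ = 2.0336474 × 260 ≈ 528.7483 billion.
After the change m₂ = (1 + 0.511) / (0.2282 + 0.048 + 0.511) ≈ 1.9194614, so M₂ = 1.9194614 × 260 ≈ 499.06 billion.
ΔM = M₂ − M₁ = 499.06 − 528.7483 = -29.6883 billion.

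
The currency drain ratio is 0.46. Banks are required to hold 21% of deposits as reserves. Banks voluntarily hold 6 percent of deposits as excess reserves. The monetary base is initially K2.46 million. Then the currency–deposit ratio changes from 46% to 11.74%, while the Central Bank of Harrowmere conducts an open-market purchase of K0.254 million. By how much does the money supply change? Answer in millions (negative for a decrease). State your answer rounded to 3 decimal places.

Before: m₁ = (1 + 0.46) / (0.21 + 0.06 + 0.46) = 2, MB₁ = 2.46, so M₁ = 2 × 2.46 = 4.92 million.
After: m₂ = (1 + 0.1174) / (0.21 + 0.06 + 0.1174) ≈ 2.88436, MB₂ = 2.46 + 0.254 = 2.714, so M₂ = 2.88436 × 2.714 ≈ 7.8282 million.
ΔM = M₂ − M₁ = 7.8282 − 4.92 = 2.9082 million.

K2.908 million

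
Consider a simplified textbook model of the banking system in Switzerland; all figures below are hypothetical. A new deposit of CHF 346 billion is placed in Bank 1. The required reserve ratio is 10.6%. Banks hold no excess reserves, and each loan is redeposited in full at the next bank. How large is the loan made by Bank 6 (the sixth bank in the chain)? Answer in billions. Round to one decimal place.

CHF 176.6 billion

Each bank lends a fraction (1 − rr) = 0.8940 of the deposit it receives, so Bank 6 receives 346·0.8940^5 and lends 346·0.8940^6 ≈ 176.6449 billion.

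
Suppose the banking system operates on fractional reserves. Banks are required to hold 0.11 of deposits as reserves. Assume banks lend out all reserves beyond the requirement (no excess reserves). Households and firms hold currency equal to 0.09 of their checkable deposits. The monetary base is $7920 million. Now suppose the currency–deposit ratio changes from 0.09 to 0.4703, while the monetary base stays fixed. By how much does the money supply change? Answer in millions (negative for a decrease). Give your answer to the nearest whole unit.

-23097 million

Initially m₁ = (1 + 0.09) / (0.11 + 0.09) = 5.45, so M₁ = 5.45 × 7920 = 43164 million.
After the change m₂ = (1 + 0.4703) / (0.11 + 0.4703) ≈ 2.53369, so M₂ = 2.53369 × 7920 = 20066.8248 million.
ΔM = M₂ − M₁ = 20066.8248 − 43164 = -23097.1752 million.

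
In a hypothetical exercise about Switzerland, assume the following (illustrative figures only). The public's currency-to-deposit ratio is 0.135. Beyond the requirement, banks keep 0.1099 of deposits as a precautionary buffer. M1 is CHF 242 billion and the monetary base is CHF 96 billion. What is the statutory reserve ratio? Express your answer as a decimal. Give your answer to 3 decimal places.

Using m = M/MB = 242/96 ≈ 2.520833. Since m = (1 + c)/(c + rr + e), the denominator satisfies c + rr + e = (1 + c)/m = (1 + 0.135) / 2.520833 ≈ 0.450248.
With c = 0.135 and e = 0.1099, the statutory reserve ratio is 0.450248 − 0.135 − 0.1099 = 0.205348.

0.205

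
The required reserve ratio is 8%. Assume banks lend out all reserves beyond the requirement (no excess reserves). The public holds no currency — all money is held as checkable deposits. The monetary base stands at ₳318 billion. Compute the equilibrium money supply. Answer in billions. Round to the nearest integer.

₳3975 billion

With no currency drain or excess reserves, the money multiplier is m = 1/rr = 1/0.08 = 12.5.
Money supply M = m × MB = 12.5 × 318 = 3975 billion.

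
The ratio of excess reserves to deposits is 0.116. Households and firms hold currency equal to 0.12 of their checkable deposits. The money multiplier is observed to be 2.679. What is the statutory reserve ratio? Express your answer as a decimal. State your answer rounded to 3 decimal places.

0.182

Using m = 2.679. Since m = (1 + c)/(c + rr + e), the denominator satisfies c + rr + e = (1 + c)/m = (1 + 0.12) / 2.679 ≈ 0.418066.
With c = 0.12 and e = 0.116, the statutory reserve ratio is 0.418066 − 0.12 − 0.116 = 0.182066.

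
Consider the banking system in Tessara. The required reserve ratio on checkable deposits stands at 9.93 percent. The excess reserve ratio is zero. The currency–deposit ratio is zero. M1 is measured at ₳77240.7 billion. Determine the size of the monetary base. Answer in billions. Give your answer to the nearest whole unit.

₳7670 billion

With no currency drain and no excess reserves, the money multiplier is m = 1/rr = 1/0.0993 ≈ 10.070493.
The monetary base is MB = M / m = 77240.7 / 10.070493 ≈ 7670.0019 billion.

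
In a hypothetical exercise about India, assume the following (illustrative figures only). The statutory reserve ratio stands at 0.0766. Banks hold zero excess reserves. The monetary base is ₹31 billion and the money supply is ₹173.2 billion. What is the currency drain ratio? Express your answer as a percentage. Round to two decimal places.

Using m = M/MB = 173.2/31 ≈ 5.587097. From m = (1 + c)/(c + rr + e), rearranging gives 1 + c = m·(c + rr + e), so c·(1 − m) = m·(rr + e) − 1.
Hence c = [m·(rr + e) − 1]/(1 − m) = [5.587097 × (0.0766 + 0) − 1] / (1 − 5.587097) ≈ 0.124704.

12.47%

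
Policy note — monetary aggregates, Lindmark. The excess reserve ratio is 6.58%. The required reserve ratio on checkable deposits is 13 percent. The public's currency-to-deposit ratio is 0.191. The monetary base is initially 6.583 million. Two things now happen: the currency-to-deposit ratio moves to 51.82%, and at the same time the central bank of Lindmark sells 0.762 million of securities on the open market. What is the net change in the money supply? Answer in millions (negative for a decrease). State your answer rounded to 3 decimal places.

-7.892 million

Before: m₁ = (1 + 0.191) / (0.13 + 0.0658 + 0.191) ≈ 3.07911, MB₁ = 6.583, so M₁ = 3.07911 × 6.583 ≈ 20.2698 million.
After: m₂ = (1 + 0.5182) / (0.13 + 0.0658 + 0.5182) ≈ 2.12633, MB₂ = 6.583 − 0.762 = 5.821, so M₂ = 2.12633 × 5.821 ≈ 12.3774 million.
ΔM = M₂ − M₁ = 12.3774 − 20.2698 = -7.8924 million.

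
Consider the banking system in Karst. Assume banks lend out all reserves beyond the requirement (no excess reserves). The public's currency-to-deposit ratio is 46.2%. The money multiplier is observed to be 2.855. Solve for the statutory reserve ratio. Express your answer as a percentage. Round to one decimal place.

Using m = 2.855. Since m = (1 + c)/(c + rr + e), the denominator satisfies c + rr + e = (1 + c)/m = (1 + 0.462) / 2.855 ≈ 0.512084.
With c = 0.462 and e = 0, the statutory reserve ratio is 0.512084 − 0.462 − 0 = 0.050084.

5.0%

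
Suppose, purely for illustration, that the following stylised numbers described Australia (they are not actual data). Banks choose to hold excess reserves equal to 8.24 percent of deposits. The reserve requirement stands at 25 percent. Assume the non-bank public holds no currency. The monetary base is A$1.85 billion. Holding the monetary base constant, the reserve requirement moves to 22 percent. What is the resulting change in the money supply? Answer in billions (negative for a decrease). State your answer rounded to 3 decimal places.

A$0.552 billion

Initially m₁ = 1 / (0.25 + 0.0824) ≈ 3.00842, so M₁ = 3.00842 × 1.85 ≈ 5.5656 billion.
After the change m₂ = 1 / (0.22 + 0.0824) ≈ 3.30688, so M₂ = 3.30688 × 1.85 ≈ 6.1177 billion.
ΔM = M₂ − M₁ = 6.1177 − 5.5656 = 0.5521 billion.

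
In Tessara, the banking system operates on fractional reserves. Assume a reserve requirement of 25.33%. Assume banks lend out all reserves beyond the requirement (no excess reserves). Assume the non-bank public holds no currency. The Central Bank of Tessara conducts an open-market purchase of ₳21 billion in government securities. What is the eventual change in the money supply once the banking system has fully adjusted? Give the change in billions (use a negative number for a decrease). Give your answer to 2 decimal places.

The simple money multiplier is m = 1/rr = 1/0.2533 ≈ 3.94789.
An open-market purchase increases the monetary base by 21 billion, so ΔM = m × ΔMB = 3.94789 × 21 ≈ 82.9057 billion.

₳82.91 billion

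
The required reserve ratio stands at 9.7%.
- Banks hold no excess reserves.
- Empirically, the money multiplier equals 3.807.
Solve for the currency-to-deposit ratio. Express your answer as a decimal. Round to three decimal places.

Using m = 3.807. From m = (1 + c)/(c + rr + e), rearranging gives 1 + c = m·(c + rr + e), so c·(1 − m) = m·(rr + e) − 1.
Hence c = [m·(rr + e) − 1]/(1 − m) = [3.807 × (0.097 + 0) − 1] / (1 − 3.807) ≈ 0.224696.

0.225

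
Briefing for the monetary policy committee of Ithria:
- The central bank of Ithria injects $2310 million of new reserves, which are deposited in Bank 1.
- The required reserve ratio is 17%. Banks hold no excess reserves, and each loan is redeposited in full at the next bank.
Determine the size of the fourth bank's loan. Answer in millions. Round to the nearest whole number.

Each bank lends a fraction (1 − rr) = 0.8300 of the deposit it receives, so Bank 4 receives 2310·0.8300^3 and lends 2310·0.8300^4 ≈ 1096.2872 million.

$1096 million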